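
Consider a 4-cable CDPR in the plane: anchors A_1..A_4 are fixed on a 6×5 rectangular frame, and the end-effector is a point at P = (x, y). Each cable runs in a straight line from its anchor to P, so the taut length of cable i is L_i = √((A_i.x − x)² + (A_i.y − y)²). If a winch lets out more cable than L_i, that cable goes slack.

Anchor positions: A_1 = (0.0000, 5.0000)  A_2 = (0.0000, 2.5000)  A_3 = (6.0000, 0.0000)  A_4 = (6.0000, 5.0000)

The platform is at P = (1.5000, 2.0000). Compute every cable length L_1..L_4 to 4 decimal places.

L_1: Δ = A_1−P = (-1.5000, 3.0000) → ‖Δ‖ = √11.2500 = 3.3541
L_2: Δ = A_2−P = (-1.5000, 0.5000) → ‖Δ‖ = √2.5000 = 1.5811
L_3: Δ = A_3−P = (4.5000, -2.0000) → ‖Δ‖ = √24.2500 = 4.9244
L_4: Δ = A_4−P = (4.5000, 3.0000) → ‖Δ‖ = √29.2500 = 5.4083

(3.3541, 1.5811, 4.9244, 5.4083)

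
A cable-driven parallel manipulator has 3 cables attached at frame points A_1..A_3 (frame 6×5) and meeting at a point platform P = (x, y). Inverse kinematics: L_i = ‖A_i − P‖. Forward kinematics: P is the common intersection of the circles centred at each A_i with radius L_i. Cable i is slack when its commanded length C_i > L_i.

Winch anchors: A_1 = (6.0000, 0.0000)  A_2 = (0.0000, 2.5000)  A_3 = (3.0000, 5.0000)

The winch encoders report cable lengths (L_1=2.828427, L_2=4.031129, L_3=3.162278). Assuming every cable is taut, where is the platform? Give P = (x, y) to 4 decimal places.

(4.0000, 2.0000)

each cable: (A_i−P)·(A_i−P) = L_i²; let q_i = ‖A_i‖²−L_i²
q_1 = 36.0000+0.0000−8.0000 = 28.0000
row 1: 12.0000x − 5.0000y = 38.0000  (q_2=-10.0000)
row 2: 6.0000x − 10.0000y = 4.0000  (q_3=24.0000)
Cramer on rows 1–2 → x = 4.0000, y = 2.0000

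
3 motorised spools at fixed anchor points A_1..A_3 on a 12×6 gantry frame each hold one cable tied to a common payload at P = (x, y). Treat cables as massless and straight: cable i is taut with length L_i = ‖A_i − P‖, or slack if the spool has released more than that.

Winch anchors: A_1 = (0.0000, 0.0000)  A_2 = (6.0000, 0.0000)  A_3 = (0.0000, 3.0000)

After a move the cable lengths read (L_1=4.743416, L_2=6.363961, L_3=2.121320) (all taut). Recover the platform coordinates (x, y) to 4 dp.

(1.5000, 4.5000)

each cable: (A_i−P)·(A_i−P) = L_i²; let q_i = ‖A_i‖²−L_i²
q_1 = 0.0000+0.0000−22.5000 = -22.5000
row 1: -12.0000x + 0.0000y = -18.0000  (q_2=-4.5000)
row 2: 0.0000x − 6.0000y = -27.0000  (q_3=4.5000)
Cramer on rows 1–2 → x = 1.5000, y = 4.5000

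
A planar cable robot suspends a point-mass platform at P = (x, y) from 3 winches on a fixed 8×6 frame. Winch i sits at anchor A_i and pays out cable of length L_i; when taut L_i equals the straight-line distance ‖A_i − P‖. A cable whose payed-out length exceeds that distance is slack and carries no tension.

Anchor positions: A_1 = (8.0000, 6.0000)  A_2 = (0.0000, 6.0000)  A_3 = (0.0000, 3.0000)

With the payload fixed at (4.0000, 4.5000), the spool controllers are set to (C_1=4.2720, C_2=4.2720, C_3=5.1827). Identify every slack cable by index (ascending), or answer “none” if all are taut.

i=1: geometric 4.2720 vs commanded 4.2720 ⇒ taut
i=2: geometric 4.2720 vs commanded 4.2720 ⇒ taut
i=3: geometric 4.2720 vs commanded 5.1827 ⇒ slack

3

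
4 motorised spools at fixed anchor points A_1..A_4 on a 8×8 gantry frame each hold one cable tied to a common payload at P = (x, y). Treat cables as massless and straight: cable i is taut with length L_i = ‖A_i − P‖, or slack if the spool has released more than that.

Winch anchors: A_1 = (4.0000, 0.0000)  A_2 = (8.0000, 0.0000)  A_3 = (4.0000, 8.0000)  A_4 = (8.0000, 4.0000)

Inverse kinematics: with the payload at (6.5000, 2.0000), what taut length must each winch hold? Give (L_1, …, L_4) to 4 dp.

(3.2016, 2.5000, 6.5000, 2.5000)

L_1 = √((4.0000−6.5000)² + (0.0000−2.0000)²) = 3.2016
L_2 = √((8.0000−6.5000)² + (0.0000−2.0000)²) = 2.5000
L_3 = √((4.0000−6.5000)² + (8.0000−2.0000)²) = 6.5000
L_4 = √((8.0000−6.5000)² + (4.0000−2.0000)²) = 2.5000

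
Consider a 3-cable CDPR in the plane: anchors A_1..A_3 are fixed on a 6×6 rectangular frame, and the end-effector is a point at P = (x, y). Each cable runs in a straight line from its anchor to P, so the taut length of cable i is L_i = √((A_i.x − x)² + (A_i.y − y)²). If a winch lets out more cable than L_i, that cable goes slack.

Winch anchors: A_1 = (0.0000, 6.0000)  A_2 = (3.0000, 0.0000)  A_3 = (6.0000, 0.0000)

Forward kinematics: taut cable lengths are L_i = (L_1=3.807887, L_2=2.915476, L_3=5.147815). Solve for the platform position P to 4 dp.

(1.5000, 2.5000)

expand ‖A_i−P‖²=L_i² and subtract eq 1 (k_i ≔ ‖A_i‖²−L_i²)
k_1 = 0.0000+36.0000−14.5000 = 21.5000
eq1−eq2 → [-6.0000  12.0000]·P = 21.0000
eq1−eq3 → [-12.0000  12.0000]·P = 12.0000
2×2 solve → P = (1.5000, 2.5000)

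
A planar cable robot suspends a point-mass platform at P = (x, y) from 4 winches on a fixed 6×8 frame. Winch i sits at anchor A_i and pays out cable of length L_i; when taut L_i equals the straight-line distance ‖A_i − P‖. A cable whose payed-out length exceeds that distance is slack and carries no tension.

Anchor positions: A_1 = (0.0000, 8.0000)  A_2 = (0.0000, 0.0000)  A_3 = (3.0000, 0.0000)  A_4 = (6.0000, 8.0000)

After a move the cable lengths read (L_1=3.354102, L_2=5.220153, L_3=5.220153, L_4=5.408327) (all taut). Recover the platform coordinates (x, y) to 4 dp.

each cable: (A_i−P)·(A_i−P) = L_i²; let k_i = ‖A_i‖²−L_i²
k_1 = 0.0000+64.0000−11.2500 = 52.7500
row 1: 0.0000x + 16.0000y = 80.0000  (k_2=-27.2500)
row 2: -6.0000x + 16.0000y = 71.0000  (k_3=-18.2500)
row 3: -12.0000x + 0.0000y = -18.0000  (k_4=70.7500)
Cramer on rows 1–2 → x = 1.5000, y = 5.0000
check cable 4: ‖A_4−P‖² = 29.2500 ≈ L_4² = 29.2500 ✓

(1.5000, 5.0000)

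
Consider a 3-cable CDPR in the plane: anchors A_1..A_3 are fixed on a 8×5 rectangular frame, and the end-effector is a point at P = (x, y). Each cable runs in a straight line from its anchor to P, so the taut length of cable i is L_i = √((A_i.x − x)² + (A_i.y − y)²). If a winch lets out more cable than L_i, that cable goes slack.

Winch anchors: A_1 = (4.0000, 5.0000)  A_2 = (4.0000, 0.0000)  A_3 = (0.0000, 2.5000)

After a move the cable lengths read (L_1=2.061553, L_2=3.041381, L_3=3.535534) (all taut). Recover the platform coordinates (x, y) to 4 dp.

circle eqns → linear via eq_j − eq_1; set k_j = A_j·A_j − L_j²
k_1 = 16.0000+25.0000−4.2500 = 36.7500
0.0000·x + 10.0000·y = k_1−k_2 = 30.0000
8.0000·x + 5.0000·y = k_1−k_3 = 43.0000
solve first two rows → x=3.5000, y=3.0000

(3.5000, 3.0000)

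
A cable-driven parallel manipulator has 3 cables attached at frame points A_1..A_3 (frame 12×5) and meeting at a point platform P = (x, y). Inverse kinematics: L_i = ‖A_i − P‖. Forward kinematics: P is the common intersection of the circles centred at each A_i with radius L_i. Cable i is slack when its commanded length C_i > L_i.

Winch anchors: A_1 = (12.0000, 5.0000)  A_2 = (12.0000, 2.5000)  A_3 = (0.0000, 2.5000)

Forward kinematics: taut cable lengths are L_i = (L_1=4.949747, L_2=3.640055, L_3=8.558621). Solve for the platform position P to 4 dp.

(8.5000, 1.5000)

circle eqns → linear via eq_j − eq_1; set k_j = A_j·A_j − L_j²
k_1 = 144.0000+25.0000−24.5000 = 144.5000
0.0000·x + 5.0000·y = k_1−k_2 = 7.5000
24.0000·x + 5.0000·y = k_1−k_3 = 211.5000
solve first two rows → x=8.5000, y=1.5000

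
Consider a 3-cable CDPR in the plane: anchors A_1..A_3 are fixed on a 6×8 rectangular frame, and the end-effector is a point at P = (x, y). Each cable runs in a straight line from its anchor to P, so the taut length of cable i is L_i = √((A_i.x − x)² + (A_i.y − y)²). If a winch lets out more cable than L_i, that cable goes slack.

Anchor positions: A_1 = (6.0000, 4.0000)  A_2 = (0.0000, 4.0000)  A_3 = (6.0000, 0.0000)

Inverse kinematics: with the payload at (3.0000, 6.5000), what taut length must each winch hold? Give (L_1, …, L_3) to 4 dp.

L_1 = √((6.0000−3.0000)² + (4.0000−6.5000)²) = 3.9051
L_2 = √((0.0000−3.0000)² + (4.0000−6.5000)²) = 3.9051
L_3 = √((6.0000−3.0000)² + (0.0000−6.5000)²) = 7.1589

(3.9051, 3.9051, 7.1589)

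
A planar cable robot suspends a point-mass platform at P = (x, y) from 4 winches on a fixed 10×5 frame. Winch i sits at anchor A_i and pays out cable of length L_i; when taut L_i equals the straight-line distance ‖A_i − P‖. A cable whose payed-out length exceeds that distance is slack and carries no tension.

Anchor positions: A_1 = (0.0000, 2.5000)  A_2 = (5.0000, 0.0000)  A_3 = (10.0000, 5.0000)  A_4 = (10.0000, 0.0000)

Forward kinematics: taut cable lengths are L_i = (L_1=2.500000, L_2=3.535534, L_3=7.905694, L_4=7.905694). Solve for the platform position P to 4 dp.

(2.5000, 2.5000)

expand ‖A_i−P‖²=L_i² and subtract eq 1 (k_i ≔ ‖A_i‖²−L_i²)
k_1 = 0.0000+6.2500−6.2500 = 0.0000
eq1−eq2 → [-10.0000  5.0000]·P = -12.5000
eq1−eq3 → [-20.0000  -5.0000]·P = -62.5000
eq1−eq4 → [-20.0000  5.0000]·P = -37.5000
2×2 solve → P = (2.5000, 2.5000)
check cable 4: ‖A_4−P‖² = 62.5000 ≈ L_4² = 62.5000 ✓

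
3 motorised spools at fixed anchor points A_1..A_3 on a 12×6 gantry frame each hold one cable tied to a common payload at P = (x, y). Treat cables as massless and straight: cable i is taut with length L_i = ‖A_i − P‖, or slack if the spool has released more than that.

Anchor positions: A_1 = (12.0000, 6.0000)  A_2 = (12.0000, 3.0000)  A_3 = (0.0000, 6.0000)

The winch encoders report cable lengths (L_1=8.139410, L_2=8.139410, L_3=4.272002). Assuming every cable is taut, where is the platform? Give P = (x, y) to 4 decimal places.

circle eqns → linear via eq_j − eq_1; set k_j = A_j·A_j − L_j²
k_1 = 144.0000+36.0000−66.2500 = 113.7500
0.0000·x + 6.0000·y = k_1−k_2 = 27.0000
24.0000·x + 0.0000·y = k_1−k_3 = 96.0000
solve first two rows → x=4.0000, y=4.5000

(4.0000, 4.5000)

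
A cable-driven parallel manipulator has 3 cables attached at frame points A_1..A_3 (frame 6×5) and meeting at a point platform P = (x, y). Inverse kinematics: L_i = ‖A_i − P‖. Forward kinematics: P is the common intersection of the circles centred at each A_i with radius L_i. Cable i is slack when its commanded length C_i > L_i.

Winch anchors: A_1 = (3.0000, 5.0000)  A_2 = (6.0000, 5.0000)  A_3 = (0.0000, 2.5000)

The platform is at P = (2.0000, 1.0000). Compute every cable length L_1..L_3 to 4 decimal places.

cable 1: Δx=1.0000, Δy=4.0000; L_1 = √(Δx²+Δy²) = 4.1231
cable 2: Δx=4.0000, Δy=4.0000; L_2 = √(Δx²+Δy²) = 5.6569
cable 3: Δx=-2.0000, Δy=1.5000; L_3 = √(Δx²+Δy²) = 2.5000

(4.1231, 5.6569, 2.5000)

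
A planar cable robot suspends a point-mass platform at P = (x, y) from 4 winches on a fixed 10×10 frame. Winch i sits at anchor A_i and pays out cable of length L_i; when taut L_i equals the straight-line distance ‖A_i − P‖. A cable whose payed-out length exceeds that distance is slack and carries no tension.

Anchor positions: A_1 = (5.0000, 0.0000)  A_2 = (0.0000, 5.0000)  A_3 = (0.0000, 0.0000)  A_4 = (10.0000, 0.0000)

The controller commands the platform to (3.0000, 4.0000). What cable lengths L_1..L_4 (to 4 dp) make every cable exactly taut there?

(4.4721, 3.1623, 5.0000, 8.0623)

L_1 = √((5.0000−3.0000)² + (0.0000−4.0000)²) = 4.4721
L_2 = √((0.0000−3.0000)² + (5.0000−4.0000)²) = 3.1623
L_3 = √((0.0000−3.0000)² + (0.0000−4.0000)²) = 5.0000
L_4 = √((10.0000−3.0000)² + (0.0000−4.0000)²) = 8.0623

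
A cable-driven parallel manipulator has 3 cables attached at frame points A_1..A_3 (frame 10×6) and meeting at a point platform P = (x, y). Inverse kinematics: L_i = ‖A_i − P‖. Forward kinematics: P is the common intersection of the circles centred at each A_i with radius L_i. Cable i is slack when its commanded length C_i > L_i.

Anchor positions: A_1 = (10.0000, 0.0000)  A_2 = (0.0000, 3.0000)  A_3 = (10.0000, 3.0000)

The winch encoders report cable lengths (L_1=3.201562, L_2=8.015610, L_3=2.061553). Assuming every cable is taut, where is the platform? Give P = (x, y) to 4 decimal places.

expand ‖A_i−P‖²=L_i² and subtract eq 1 (q_i ≔ ‖A_i‖²−L_i²)
q_1 = 100.0000+0.0000−10.2500 = 89.7500
eq1−eq2 → [20.0000  -6.0000]·P = 145.0000
eq1−eq3 → [0.0000  -6.0000]·P = -15.0000
2×2 solve → P = (8.0000, 2.5000)

(8.0000, 2.5000)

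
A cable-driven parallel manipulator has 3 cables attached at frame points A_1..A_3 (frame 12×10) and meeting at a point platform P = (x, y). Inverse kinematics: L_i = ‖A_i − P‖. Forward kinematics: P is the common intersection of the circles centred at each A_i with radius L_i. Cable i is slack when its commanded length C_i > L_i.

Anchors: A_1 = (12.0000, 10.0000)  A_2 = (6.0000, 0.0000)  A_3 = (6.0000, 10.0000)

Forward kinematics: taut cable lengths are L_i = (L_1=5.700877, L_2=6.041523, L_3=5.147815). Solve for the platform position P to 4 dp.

(8.5000, 5.5000)

circle eqns → linear via eq_j − eq_1; set c_j = A_j·A_j − L_j²
c_1 = 144.0000+100.0000−32.5000 = 211.5000
12.0000·x + 20.0000·y = c_1−c_2 = 212.0000
12.0000·x + 0.0000·y = c_1−c_3 = 102.0000
solve first two rows → x=8.5000, y=5.5000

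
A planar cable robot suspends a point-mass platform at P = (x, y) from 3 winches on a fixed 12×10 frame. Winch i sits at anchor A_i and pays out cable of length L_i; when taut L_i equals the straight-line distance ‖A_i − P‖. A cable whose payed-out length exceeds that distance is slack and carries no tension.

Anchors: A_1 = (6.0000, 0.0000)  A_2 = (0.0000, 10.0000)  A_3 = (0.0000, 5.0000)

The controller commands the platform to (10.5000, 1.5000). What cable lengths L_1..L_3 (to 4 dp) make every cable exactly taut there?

(4.7434, 13.5093, 11.0680)

cable 1: Δx=-4.5000, Δy=-1.5000; L_1 = √(Δx²+Δy²) = 4.7434
cable 2: Δx=-10.5000, Δy=8.5000; L_2 = √(Δx²+Δy²) = 13.5093
cable 3: Δx=-10.5000, Δy=3.5000; L_3 = √(Δx²+Δy²) = 11.0680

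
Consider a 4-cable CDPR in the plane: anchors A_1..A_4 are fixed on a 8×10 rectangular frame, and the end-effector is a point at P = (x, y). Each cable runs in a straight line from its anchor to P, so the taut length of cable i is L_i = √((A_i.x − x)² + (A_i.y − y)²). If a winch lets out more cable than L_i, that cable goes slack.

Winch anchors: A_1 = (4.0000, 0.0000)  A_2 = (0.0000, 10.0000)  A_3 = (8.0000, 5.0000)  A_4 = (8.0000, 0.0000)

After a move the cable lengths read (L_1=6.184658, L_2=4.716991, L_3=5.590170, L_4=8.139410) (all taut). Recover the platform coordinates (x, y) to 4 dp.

circle eqns → linear via eq_j − eq_1; set q_j = A_j·A_j − L_j²
q_1 = 16.0000+0.0000−38.2500 = -22.2500
8.0000·x − 20.0000·y = q_1−q_2 = -100.0000
-8.0000·x − 10.0000·y = q_1−q_3 = -80.0000
-8.0000·x + 0.0000·y = q_1−q_4 = -20.0000
solve first two rows → x=2.5000, y=6.0000
check cable 4: ‖A_4−P‖² = 66.2500 ≈ L_4² = 66.2500 ✓

(2.5000, 6.0000)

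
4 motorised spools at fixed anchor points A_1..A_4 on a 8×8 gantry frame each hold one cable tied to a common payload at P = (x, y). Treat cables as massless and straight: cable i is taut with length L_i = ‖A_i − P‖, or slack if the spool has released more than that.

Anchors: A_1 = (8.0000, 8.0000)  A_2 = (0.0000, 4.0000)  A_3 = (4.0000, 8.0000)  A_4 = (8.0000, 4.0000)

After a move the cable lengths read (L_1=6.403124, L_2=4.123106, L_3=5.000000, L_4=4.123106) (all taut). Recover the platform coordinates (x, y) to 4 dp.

each cable: (A_i−P)·(A_i−P) = L_i²; let c_i = ‖A_i‖²−L_i²
c_1 = 64.0000+64.0000−41.0000 = 87.0000
row 1: 16.0000x + 8.0000y = 88.0000  (c_2=-1.0000)
row 2: 8.0000x + 0.0000y = 32.0000  (c_3=55.0000)
row 3: 0.0000x + 8.0000y = 24.0000  (c_4=63.0000)
Cramer on rows 1–2 → x = 4.0000, y = 3.0000
check cable 4: ‖A_4−P‖² = 17.0000 ≈ L_4² = 17.0000 ✓

(4.0000, 3.0000)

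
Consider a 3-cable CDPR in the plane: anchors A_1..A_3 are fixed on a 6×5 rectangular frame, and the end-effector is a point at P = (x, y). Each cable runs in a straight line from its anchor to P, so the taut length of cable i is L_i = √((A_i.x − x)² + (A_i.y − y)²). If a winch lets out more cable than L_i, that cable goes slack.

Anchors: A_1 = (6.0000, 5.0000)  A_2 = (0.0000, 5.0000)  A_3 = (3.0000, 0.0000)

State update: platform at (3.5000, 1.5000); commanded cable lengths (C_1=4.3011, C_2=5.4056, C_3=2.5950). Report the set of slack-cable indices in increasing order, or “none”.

2, 3

cable 1: √((2.5000)²+(3.5000)²)=4.3012, C_1=4.3011: taut
cable 2: √((-3.5000)²+(3.5000)²)=4.9497, C_2=5.4056: slack
cable 3: √((-0.5000)²+(-1.5000)²)=1.5811, C_3=2.5950: slack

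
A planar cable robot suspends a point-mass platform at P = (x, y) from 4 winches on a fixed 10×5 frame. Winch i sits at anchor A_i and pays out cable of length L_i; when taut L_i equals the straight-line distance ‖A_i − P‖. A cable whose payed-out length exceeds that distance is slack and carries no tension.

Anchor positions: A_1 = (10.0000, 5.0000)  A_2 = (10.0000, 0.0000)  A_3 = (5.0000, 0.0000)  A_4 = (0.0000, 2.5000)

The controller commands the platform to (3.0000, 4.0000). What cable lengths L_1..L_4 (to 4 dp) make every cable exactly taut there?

(7.0711, 8.0623, 4.4721, 3.3541)

L_1: Δ = A_1−P = (7.0000, 1.0000) → ‖Δ‖ = √50.0000 = 7.0711
L_2: Δ = A_2−P = (7.0000, -4.0000) → ‖Δ‖ = √65.0000 = 8.0623
L_3: Δ = A_3−P = (2.0000, -4.0000) → ‖Δ‖ = √20.0000 = 4.4721
L_4: Δ = A_4−P = (-3.0000, -1.5000) → ‖Δ‖ = √11.2500 = 3.3541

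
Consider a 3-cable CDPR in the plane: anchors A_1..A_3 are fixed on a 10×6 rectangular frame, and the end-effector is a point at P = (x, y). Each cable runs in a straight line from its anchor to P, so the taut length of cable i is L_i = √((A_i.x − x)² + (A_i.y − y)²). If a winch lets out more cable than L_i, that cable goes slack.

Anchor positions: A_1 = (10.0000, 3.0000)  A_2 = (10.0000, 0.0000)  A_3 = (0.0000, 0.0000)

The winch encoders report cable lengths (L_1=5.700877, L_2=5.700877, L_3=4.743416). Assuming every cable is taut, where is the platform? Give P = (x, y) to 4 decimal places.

each cable: (A_i−P)·(A_i−P) = L_i²; let k_i = ‖A_i‖²−L_i²
k_1 = 100.0000+9.0000−32.5000 = 76.5000
row 1: 0.0000x + 6.0000y = 9.0000  (k_2=67.5000)
row 2: 20.0000x + 6.0000y = 99.0000  (k_3=-22.5000)
Cramer on rows 1–2 → x = 4.5000, y = 1.5000

(4.5000, 1.5000)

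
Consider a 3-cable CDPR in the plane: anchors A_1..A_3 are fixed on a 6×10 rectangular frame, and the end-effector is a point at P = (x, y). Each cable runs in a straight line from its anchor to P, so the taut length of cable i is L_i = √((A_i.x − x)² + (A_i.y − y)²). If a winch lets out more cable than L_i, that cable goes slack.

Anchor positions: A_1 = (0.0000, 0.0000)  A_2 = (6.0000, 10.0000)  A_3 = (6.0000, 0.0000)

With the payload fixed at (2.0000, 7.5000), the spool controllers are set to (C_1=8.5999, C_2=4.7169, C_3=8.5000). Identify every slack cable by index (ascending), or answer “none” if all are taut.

1

i=1: geometric 7.7621 vs commanded 8.5999 ⇒ slack
i=2: geometric 4.7170 vs commanded 4.7169 ⇒ taut
i=3: geometric 8.5000 vs commanded 8.5000 ⇒ taut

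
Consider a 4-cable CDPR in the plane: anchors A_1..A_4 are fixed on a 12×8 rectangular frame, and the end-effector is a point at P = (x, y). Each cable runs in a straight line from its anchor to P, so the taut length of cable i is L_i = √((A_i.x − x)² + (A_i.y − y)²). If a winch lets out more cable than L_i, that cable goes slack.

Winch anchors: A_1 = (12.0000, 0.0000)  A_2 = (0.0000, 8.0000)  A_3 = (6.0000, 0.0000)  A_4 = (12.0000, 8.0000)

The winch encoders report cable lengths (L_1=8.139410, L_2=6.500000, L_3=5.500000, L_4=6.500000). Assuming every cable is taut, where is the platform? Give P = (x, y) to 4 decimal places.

(6.0000, 5.5000)

each cable: (A_i−P)·(A_i−P) = L_i²; let q_i = ‖A_i‖²−L_i²
q_1 = 144.0000+0.0000−66.2500 = 77.7500
row 1: 24.0000x − 16.0000y = 56.0000  (q_2=21.7500)
row 2: 12.0000x + 0.0000y = 72.0000  (q_3=5.7500)
row 3: 0.0000x − 16.0000y = -88.0000  (q_4=165.7500)
Cramer on rows 1–2 → x = 6.0000, y = 5.5000
check cable 4: ‖A_4−P‖² = 42.2500 ≈ L_4² = 42.2500 ✓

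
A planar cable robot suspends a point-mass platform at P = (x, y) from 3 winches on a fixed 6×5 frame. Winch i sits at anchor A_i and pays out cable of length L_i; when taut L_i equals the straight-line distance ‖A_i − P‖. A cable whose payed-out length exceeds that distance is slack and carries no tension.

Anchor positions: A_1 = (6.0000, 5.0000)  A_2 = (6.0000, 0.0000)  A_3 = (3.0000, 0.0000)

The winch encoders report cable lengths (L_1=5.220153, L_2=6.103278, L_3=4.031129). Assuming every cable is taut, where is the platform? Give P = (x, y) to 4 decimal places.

expand ‖A_i−P‖²=L_i² and subtract eq 1 (q_i ≔ ‖A_i‖²−L_i²)
q_1 = 36.0000+25.0000−27.2500 = 33.7500
eq1−eq2 → [0.0000  10.0000]·P = 35.0000
eq1−eq3 → [6.0000  10.0000]·P = 41.0000
2×2 solve → P = (1.0000, 3.5000)

(1.0000, 3.5000)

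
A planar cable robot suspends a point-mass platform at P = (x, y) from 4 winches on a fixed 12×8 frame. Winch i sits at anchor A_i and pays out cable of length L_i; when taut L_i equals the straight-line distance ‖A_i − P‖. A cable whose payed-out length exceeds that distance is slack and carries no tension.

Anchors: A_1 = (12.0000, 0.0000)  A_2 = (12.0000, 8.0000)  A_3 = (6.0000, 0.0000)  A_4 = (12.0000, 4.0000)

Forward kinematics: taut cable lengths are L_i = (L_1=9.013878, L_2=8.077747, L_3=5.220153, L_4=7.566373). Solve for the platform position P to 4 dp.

(4.5000, 5.0000)

circle eqns → linear via eq_j − eq_1; set c_j = A_j·A_j − L_j²
c_1 = 144.0000+0.0000−81.2500 = 62.7500
0.0000·x − 16.0000·y = c_1−c_2 = -80.0000
12.0000·x + 0.0000·y = c_1−c_3 = 54.0000
0.0000·x − 8.0000·y = c_1−c_4 = -40.0000
solve first two rows → x=4.5000, y=5.0000
check cable 4: ‖A_4−P‖² = 57.2500 ≈ L_4² = 57.2500 ✓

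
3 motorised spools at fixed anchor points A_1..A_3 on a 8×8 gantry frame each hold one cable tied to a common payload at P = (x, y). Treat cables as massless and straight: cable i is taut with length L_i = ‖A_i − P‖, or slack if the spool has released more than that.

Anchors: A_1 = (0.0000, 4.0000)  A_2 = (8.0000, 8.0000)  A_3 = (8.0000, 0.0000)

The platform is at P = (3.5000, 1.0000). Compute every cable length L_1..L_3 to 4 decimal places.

(4.6098, 8.3217, 4.6098)

cable 1: Δx=-3.5000, Δy=3.0000; L_1 = √(Δx²+Δy²) = 4.6098
cable 2: Δx=4.5000, Δy=7.0000; L_2 = √(Δx²+Δy²) = 8.3217
cable 3: Δx=4.5000, Δy=-1.0000; L_3 = √(Δx²+Δy²) = 4.6098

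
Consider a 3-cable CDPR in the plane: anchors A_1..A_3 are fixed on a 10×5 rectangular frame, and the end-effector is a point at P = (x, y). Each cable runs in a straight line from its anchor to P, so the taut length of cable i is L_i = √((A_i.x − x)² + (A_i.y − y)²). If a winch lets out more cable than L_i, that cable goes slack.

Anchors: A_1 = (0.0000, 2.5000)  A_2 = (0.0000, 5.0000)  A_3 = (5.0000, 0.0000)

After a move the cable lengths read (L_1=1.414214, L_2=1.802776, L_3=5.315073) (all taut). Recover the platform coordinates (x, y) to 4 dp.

circle eqns → linear via eq_j − eq_1; set q_j = A_j·A_j − L_j²
q_1 = 0.0000+6.2500−2.0000 = 4.2500
0.0000·x − 5.0000·y = q_1−q_2 = -17.5000
-10.0000·x + 5.0000·y = q_1−q_3 = 7.5000
solve first two rows → x=1.0000, y=3.5000

(1.0000, 3.5000)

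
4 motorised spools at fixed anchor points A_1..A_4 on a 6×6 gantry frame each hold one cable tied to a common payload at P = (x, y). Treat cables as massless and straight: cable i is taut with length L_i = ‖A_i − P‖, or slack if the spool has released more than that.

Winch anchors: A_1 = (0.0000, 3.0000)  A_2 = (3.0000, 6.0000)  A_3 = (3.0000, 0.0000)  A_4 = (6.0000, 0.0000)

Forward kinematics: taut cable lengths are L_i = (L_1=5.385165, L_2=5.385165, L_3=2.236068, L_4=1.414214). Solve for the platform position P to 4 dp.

each cable: (A_i−P)·(A_i−P) = L_i²; let c_i = ‖A_i‖²−L_i²
c_1 = 0.0000+9.0000−29.0000 = -20.0000
row 1: -6.0000x − 6.0000y = -36.0000  (c_2=16.0000)
row 2: -6.0000x + 6.0000y = -24.0000  (c_3=4.0000)
row 3: -12.0000x + 6.0000y = -54.0000  (c_4=34.0000)
Cramer on rows 1–2 → x = 5.0000, y = 1.0000
check cable 4: ‖A_4−P‖² = 2.0000 ≈ L_4² = 2.0000 ✓

(5.0000, 1.0000)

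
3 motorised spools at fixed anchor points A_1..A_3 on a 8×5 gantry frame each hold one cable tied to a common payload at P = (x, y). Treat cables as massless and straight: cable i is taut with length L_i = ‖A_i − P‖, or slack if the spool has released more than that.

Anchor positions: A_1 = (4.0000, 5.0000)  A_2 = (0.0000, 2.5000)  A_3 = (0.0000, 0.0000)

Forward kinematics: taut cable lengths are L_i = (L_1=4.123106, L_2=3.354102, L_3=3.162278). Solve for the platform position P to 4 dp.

(3.0000, 1.0000)

circle eqns → linear via eq_j − eq_1; set k_j = A_j·A_j − L_j²
k_1 = 16.0000+25.0000−17.0000 = 24.0000
8.0000·x + 5.0000·y = k_1−k_2 = 29.0000
8.0000·x + 10.0000·y = k_1−k_3 = 34.0000
solve first two rows → x=3.0000, y=1.0000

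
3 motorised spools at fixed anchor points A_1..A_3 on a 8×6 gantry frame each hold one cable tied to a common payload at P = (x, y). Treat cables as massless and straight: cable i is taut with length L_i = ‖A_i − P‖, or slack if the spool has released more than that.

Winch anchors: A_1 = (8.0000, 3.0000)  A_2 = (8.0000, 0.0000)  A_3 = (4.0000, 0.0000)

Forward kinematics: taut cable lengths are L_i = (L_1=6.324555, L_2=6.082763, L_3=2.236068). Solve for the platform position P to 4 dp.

expand ‖A_i−P‖²=L_i² and subtract eq 1 (k_i ≔ ‖A_i‖²−L_i²)
k_1 = 64.0000+9.0000−40.0000 = 33.0000
eq1−eq2 → [0.0000  6.0000]·P = 6.0000
eq1−eq3 → [8.0000  6.0000]·P = 22.0000
2×2 solve → P = (2.0000, 1.0000)

(2.0000, 1.0000)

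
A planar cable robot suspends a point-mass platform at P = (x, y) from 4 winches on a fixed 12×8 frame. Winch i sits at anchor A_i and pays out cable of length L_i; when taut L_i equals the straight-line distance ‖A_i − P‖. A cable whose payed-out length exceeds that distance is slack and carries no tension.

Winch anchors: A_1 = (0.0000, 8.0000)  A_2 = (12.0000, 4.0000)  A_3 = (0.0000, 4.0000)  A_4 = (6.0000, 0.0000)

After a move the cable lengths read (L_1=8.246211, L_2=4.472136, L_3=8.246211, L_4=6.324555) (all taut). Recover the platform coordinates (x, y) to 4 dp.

expand ‖A_i−P‖²=L_i² and subtract eq 1 (c_i ≔ ‖A_i‖²−L_i²)
c_1 = 0.0000+64.0000−68.0000 = -4.0000
eq1−eq2 → [-24.0000  8.0000]·P = -144.0000
eq1−eq3 → [0.0000  8.0000]·P = 48.0000
eq1−eq4 → [-12.0000  16.0000]·P = 0.0000
2×2 solve → P = (8.0000, 6.0000)
check cable 4: ‖A_4−P‖² = 40.0000 ≈ L_4² = 40.0000 ✓

(8.0000, 6.0000)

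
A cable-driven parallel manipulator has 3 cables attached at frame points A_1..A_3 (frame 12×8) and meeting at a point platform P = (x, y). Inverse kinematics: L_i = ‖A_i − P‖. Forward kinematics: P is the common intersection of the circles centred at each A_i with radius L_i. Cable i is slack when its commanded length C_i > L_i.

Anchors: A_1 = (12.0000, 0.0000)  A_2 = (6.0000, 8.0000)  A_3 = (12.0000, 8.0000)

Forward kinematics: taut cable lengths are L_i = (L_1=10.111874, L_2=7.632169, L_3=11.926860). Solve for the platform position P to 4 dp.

(2.0000, 1.5000)

circle eqns → linear via eq_j − eq_1; set c_j = A_j·A_j − L_j²
c_1 = 144.0000+0.0000−102.2500 = 41.7500
12.0000·x − 16.0000·y = c_1−c_2 = 0.0000
0.0000·x − 16.0000·y = c_1−c_3 = -24.0000
solve first two rows → x=2.0000, y=1.5000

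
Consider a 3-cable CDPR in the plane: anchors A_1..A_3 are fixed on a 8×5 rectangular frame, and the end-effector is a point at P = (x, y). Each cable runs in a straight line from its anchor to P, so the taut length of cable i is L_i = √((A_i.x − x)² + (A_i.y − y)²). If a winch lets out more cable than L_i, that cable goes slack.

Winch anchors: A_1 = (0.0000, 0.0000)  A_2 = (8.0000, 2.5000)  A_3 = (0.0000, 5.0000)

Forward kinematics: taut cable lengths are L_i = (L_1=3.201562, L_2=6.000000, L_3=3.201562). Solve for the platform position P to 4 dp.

(2.0000, 2.5000)

expand ‖A_i−P‖²=L_i² and subtract eq 1 (c_i ≔ ‖A_i‖²−L_i²)
c_1 = 0.0000+0.0000−10.2500 = -10.2500
eq1−eq2 → [-16.0000  -5.0000]·P = -44.5000
eq1−eq3 → [0.0000  -10.0000]·P = -25.0000
2×2 solve → P = (2.0000, 2.5000)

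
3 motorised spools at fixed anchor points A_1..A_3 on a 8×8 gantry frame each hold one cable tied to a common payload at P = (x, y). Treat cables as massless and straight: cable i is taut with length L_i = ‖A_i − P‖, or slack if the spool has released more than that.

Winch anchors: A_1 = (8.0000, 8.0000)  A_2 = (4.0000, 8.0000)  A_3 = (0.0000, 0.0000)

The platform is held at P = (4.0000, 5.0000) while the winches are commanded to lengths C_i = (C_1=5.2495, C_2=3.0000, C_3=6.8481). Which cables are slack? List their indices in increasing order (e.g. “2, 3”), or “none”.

cable 1: L_1 = ‖A_1−P‖ = 5.0000;  C_1 = 5.2495 → slack
cable 2: L_2 = ‖A_2−P‖ = 3.0000;  C_2 = 3.0000 → taut
cable 3: L_3 = ‖A_3−P‖ = 6.4031;  C_3 = 6.8481 → slack

1, 3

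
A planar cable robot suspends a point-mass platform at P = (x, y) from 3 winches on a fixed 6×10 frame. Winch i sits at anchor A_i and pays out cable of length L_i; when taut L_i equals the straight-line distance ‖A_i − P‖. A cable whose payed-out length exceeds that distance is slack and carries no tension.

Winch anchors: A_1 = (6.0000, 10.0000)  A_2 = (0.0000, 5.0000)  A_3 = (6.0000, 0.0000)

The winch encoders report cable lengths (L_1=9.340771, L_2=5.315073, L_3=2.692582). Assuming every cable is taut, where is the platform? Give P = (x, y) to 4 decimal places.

(3.5000, 1.0000)

each cable: (A_i−P)·(A_i−P) = L_i²; let k_i = ‖A_i‖²−L_i²
k_1 = 36.0000+100.0000−87.2500 = 48.7500
row 1: 12.0000x + 10.0000y = 52.0000  (k_2=-3.2500)
row 2: 0.0000x + 20.0000y = 20.0000  (k_3=28.7500)
Cramer on rows 1–2 → x = 3.5000, y = 1.0000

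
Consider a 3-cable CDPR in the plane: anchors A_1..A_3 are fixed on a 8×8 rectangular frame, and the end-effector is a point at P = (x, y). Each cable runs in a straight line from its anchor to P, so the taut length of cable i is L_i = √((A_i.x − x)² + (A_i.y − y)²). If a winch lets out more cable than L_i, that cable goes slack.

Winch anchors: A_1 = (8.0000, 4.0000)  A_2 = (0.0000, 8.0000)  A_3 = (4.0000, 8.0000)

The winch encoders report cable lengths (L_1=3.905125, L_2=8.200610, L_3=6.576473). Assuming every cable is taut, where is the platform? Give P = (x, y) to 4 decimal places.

expand ‖A_i−P‖²=L_i² and subtract eq 1 (k_i ≔ ‖A_i‖²−L_i²)
k_1 = 64.0000+16.0000−15.2500 = 64.7500
eq1−eq2 → [16.0000  -8.0000]·P = 68.0000
eq1−eq3 → [8.0000  -8.0000]·P = 28.0000
2×2 solve → P = (5.0000, 1.5000)

(5.0000, 1.5000)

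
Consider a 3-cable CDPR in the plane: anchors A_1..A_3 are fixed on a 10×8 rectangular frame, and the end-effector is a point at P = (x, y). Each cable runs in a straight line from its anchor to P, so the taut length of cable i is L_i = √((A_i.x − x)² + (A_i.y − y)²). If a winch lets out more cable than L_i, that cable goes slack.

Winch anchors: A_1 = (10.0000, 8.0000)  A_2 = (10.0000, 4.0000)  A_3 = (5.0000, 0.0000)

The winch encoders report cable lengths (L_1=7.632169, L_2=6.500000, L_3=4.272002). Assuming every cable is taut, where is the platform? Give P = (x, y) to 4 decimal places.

(3.5000, 4.0000)

expand ‖A_i−P‖²=L_i² and subtract eq 1 (c_i ≔ ‖A_i‖²−L_i²)
c_1 = 100.0000+64.0000−58.2500 = 105.7500
eq1−eq2 → [0.0000  8.0000]·P = 32.0000
eq1−eq3 → [10.0000  16.0000]·P = 99.0000
2×2 solve → P = (3.5000, 4.0000)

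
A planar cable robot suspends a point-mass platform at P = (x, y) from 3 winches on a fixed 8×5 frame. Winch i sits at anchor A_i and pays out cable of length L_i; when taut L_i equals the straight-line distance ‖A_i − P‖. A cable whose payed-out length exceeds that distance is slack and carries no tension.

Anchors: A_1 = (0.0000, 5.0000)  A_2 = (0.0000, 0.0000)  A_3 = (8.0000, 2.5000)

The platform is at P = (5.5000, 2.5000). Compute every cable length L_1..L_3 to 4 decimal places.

(6.0415, 6.0415, 2.5000)

L_1 = √((0.0000−5.5000)² + (5.0000−2.5000)²) = 6.0415
L_2 = √((0.0000−5.5000)² + (0.0000−2.5000)²) = 6.0415
L_3 = √((8.0000−5.5000)² + (2.5000−2.5000)²) = 2.5000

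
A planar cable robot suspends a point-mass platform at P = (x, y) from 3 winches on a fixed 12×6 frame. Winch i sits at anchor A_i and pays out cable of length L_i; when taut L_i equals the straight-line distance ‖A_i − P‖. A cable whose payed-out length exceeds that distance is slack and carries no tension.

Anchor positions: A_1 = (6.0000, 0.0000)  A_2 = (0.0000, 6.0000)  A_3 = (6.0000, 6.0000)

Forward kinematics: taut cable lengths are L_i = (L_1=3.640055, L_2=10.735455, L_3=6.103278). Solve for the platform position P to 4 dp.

circle eqns → linear via eq_j − eq_1; set c_j = A_j·A_j − L_j²
c_1 = 36.0000+0.0000−13.2500 = 22.7500
12.0000·x − 12.0000·y = c_1−c_2 = 102.0000
0.0000·x − 12.0000·y = c_1−c_3 = -12.0000
solve first two rows → x=9.5000, y=1.0000

(9.5000, 1.0000)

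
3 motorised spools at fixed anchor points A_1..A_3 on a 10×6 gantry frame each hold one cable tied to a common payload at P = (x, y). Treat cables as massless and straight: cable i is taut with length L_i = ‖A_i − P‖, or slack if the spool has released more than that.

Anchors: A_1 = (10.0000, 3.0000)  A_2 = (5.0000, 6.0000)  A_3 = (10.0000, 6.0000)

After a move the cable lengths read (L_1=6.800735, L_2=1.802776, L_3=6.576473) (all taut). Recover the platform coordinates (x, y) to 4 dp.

(3.5000, 5.0000)

each cable: (A_i−P)·(A_i−P) = L_i²; let c_i = ‖A_i‖²−L_i²
c_1 = 100.0000+9.0000−46.2500 = 62.7500
row 1: 10.0000x − 6.0000y = 5.0000  (c_2=57.7500)
row 2: 0.0000x − 6.0000y = -30.0000  (c_3=92.7500)
Cramer on rows 1–2 → x = 3.5000, y = 5.0000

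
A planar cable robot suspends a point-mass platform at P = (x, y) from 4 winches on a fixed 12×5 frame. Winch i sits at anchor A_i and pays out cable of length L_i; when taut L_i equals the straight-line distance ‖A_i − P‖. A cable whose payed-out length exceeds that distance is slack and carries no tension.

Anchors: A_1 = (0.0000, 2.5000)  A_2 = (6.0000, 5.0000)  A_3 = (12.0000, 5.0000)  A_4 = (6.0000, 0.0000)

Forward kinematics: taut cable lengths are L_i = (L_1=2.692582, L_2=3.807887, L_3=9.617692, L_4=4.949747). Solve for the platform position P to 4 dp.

each cable: (A_i−P)·(A_i−P) = L_i²; let k_i = ‖A_i‖²−L_i²
k_1 = 0.0000+6.2500−7.2500 = -1.0000
row 1: -12.0000x − 5.0000y = -47.5000  (k_2=46.5000)
row 2: -24.0000x − 5.0000y = -77.5000  (k_3=76.5000)
row 3: -12.0000x + 5.0000y = -12.5000  (k_4=11.5000)
Cramer on rows 1–2 → x = 2.5000, y = 3.5000
check cable 4: ‖A_4−P‖² = 24.5000 ≈ L_4² = 24.5000 ✓

(2.5000, 3.5000)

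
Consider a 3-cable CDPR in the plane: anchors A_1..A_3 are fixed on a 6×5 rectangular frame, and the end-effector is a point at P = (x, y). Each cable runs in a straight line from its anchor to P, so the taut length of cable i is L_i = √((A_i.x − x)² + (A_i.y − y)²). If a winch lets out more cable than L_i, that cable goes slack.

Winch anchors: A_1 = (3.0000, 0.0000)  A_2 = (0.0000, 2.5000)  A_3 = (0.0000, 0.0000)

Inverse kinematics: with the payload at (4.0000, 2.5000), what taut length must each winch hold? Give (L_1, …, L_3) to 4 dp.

L_1: Δ = A_1−P = (-1.0000, -2.5000) → ‖Δ‖ = √7.2500 = 2.6926
L_2: Δ = A_2−P = (-4.0000, 0.0000) → ‖Δ‖ = √16.0000 = 4.0000
L_3: Δ = A_3−P = (-4.0000, -2.5000) → ‖Δ‖ = √22.2500 = 4.7170

(2.6926, 4.0000, 4.7170)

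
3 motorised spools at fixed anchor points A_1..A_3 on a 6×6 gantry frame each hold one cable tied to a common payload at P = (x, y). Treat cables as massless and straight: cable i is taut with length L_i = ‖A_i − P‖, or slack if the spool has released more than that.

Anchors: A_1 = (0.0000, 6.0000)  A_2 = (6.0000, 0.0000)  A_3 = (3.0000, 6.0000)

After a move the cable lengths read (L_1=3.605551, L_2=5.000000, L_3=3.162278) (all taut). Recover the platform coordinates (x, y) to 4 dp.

circle eqns → linear via eq_j − eq_1; set c_j = A_j·A_j − L_j²
c_1 = 0.0000+36.0000−13.0000 = 23.0000
-12.0000·x + 12.0000·y = c_1−c_2 = 12.0000
-6.0000·x + 0.0000·y = c_1−c_3 = -12.0000
solve first two rows → x=2.0000, y=3.0000

(2.0000, 3.0000)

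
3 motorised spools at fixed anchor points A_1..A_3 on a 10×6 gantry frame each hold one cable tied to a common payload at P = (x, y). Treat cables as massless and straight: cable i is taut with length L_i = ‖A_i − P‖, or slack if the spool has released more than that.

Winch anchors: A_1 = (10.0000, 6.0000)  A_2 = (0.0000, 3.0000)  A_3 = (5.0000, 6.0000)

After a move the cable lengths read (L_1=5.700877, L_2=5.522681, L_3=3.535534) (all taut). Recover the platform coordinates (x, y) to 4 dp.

(5.5000, 2.5000)

expand ‖A_i−P‖²=L_i² and subtract eq 1 (k_i ≔ ‖A_i‖²−L_i²)
k_1 = 100.0000+36.0000−32.5000 = 103.5000
eq1−eq2 → [20.0000  6.0000]·P = 125.0000
eq1−eq3 → [10.0000  0.0000]·P = 55.0000
2×2 solve → P = (5.5000, 2.5000)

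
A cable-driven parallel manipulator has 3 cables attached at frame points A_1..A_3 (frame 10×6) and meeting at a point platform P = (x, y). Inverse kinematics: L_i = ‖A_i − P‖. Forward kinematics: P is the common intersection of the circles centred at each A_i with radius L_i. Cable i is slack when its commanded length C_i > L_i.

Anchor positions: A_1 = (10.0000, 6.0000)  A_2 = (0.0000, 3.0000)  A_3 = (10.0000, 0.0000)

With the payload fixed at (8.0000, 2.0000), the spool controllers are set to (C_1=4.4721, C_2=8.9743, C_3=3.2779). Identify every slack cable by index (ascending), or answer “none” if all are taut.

2, 3

i=1: geometric 4.4721 vs commanded 4.4721 ⇒ taut
i=2: geometric 8.0623 vs commanded 8.9743 ⇒ slack
i=3: geometric 2.8284 vs commanded 3.2779 ⇒ slack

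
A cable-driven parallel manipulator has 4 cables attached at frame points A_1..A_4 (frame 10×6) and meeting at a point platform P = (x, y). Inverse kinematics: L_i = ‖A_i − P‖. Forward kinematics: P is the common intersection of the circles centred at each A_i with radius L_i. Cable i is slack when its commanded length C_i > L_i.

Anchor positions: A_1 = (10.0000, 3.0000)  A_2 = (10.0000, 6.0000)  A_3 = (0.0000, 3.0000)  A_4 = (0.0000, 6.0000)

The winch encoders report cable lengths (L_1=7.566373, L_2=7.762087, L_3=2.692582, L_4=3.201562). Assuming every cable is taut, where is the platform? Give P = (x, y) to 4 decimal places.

(2.5000, 4.0000)

each cable: (A_i−P)·(A_i−P) = L_i²; let q_i = ‖A_i‖²−L_i²
q_1 = 100.0000+9.0000−57.2500 = 51.7500
row 1: 0.0000x − 6.0000y = -24.0000  (q_2=75.7500)
row 2: 20.0000x + 0.0000y = 50.0000  (q_3=1.7500)
row 3: 20.0000x − 6.0000y = 26.0000  (q_4=25.7500)
Cramer on rows 1–2 → x = 2.5000, y = 4.0000
check cable 4: ‖A_4−P‖² = 10.2500 ≈ L_4² = 10.2500 ✓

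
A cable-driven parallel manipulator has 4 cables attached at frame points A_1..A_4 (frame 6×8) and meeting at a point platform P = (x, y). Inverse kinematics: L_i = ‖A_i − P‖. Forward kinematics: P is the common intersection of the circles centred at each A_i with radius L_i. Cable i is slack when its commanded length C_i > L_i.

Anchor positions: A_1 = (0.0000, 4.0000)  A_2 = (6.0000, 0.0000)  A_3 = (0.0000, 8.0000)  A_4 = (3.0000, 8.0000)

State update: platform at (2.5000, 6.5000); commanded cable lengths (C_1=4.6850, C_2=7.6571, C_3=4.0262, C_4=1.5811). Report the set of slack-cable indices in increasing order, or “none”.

cable 1: L_1 = ‖A_1−P‖ = 3.5355;  C_1 = 4.6850 → slack
cable 2: L_2 = ‖A_2−P‖ = 7.3824;  C_2 = 7.6571 → slack
cable 3: L_3 = ‖A_3−P‖ = 2.9155;  C_3 = 4.0262 → slack
cable 4: L_4 = ‖A_4−P‖ = 1.5811;  C_4 = 1.5811 → taut

1, 2, 3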